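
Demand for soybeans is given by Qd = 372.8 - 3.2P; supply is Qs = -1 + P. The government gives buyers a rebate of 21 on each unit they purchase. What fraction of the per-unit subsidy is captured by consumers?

Consumer share = 5/21

Pre-subsidy: 372.8 - 3.2P = -1 + P gives P* = 89, Q* = 88.
With the rebate, buyers effectively pay Pb = Ps − 21, where Ps is the price sellers receive.
Demand in terms of Ps becomes Qd = 372.8 − 3.2(Ps − 21) = 440 - 3.2Ps. Setting this equal to supply: 440 - 3.2Ps = -1 + Ps, so Ps = 105.
Buyers pay Pb = 105 − 21 = 84; Q' = -1 + 1·105 = 104.
Buyers' price falls by P* − Pb = 89 − 84 = 5; sellers' price rises by Ps − P* = 105 − 89 = 16.
So consumers capture 5/21 = 5/21 of each unit of subsidy.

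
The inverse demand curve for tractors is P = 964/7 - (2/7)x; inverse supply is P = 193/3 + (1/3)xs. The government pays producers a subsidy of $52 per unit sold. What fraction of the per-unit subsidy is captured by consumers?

Consumer share = 6/13

Pre-subsidy: 964/7 - (2/7)x = 193/3 + (1/3)x gives x* = 1541/13 and P* = 1350/13.
With the subsidy, sellers receive Ps = Pb + 52 for each unit, where Pb is the price buyers pay.
On the curves, Pb = 964/7 - (2/7)x and Ps = 193/3 + (1/3)x; the wedge Ps − Pb = 52 gives 193/3 + (1/3)x − (964/7 - (2/7)x) = 52, so x' = 2633/13.
Then Pb = 964/7 − (2/7)·(2633/13) = 1038/13 and Ps = 193/3 + (1/3)·(2633/13) = 1714/13.
Buyers' price falls by P* − Pb = 1350/13 − 1038/13 = 24; sellers' price rises by Ps − P* = 1714/13 − 1350/13 = 28.
So consumers capture 24/52 = 6/13 of each unit of subsidy.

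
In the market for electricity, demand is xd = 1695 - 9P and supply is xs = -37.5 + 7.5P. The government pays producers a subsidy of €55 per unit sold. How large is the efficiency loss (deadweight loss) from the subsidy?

Pre-subsidy: 1695 - 9P = -37.5 + 7.5P gives P* = 105, x* = 750.
With the subsidy, sellers receive Ps = Pb + 55 for each unit, where Pb is the price buyers pay.
Supply in terms of Pb becomes xs = -37.5 + 7.5(Pb + 55) = 375 + 7.5Pb. Setting this equal to demand: 1695 - 9Pb = 375 + 7.5Pb, so Pb = 80.
Sellers receive Ps = 80 + 55 = 135; x' = 1695 − 9·80 = 975.
The subsidy expands output by 975 − 750 = 225 past the efficient level; on those units the gap between marginal cost and willingness to pay runs from 0 up to 55.
DWL = ½ × 55 × 225 = 6187.5.

Deadweight loss = €6187.5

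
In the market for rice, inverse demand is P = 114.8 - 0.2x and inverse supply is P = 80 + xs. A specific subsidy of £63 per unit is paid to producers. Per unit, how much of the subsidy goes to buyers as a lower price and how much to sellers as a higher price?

Pre-subsidy: 114.8 - 0.2x = 80 + x gives x* = 29 and P* = 109.
With the subsidy, sellers receive Ps = Pb + 63 for each unit, where Pb is the price buyers pay.
On the curves, Pb = 114.8 - 0.2x and Ps = 80 + x; the wedge Ps − Pb = 63 gives 80 + x − (114.8 - 0.2x) = 63, so x' = 81.5.
Then Pb = 114.8 − 0.2·81.5 = 98.5 and Ps = 80 + 1·81.5 = 161.5.
Buyers' price falls by P* − Pb = 109 − 98.5 = 10.5; sellers' price rises by Ps − P* = 161.5 − 109 = 52.5.

Buyers gain £10.5 per unit; sellers gain £52.5 per unit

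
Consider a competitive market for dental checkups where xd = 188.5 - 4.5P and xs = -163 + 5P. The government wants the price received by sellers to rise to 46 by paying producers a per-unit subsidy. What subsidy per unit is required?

Required subsidy s = 19 per unit

At a seller price of 46, quantity supplied is -163 + 5·46 = 67.
Buyers absorb 67 only when they pay Pb with 188.5 − 4.5·Pb = 67, i.e. Pb = 27.
s = Ps − Pb = 46 − 27 = 19.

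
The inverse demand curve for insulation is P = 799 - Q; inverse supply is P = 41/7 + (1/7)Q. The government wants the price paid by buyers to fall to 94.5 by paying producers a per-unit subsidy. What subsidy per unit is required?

Required subsidy s = 12 per unit

At a buyer price of 94.5, quantity demanded is 799 − 1·94.5 = 704.5.
Sellers supply 704.5 only when they receive Ps = 41/7 + (1/7)·704.5 = 106.5.
s = Ps − Pb = 106.5 − 94.5 = 12.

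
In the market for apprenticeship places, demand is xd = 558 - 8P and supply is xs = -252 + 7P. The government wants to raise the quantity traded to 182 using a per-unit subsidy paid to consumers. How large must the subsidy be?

Required subsidy s = 15 per unit

At x = 182, invert demand for the buyer price: Pb = (558 − 182)/8 = 47; invert supply for the seller price: Ps = (182 − (-252))/7 = 62.
The subsidy must fill the gap: s = Ps − Pb = 62 − 47 = 15.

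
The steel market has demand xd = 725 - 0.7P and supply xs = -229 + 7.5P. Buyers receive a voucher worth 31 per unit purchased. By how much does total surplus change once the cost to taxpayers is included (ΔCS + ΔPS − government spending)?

Pre-subsidy: 725 - 0.7P = -229 + 7.5P gives P* = 4770/41, x* = 26386/41.
With the rebate, buyers effectively pay Pb = Ps − 31, where Ps is the price sellers receive.
Demand in terms of Ps becomes xd = 725 − 0.7(Ps − 31) = 746.7 - 0.7Ps. Setting this equal to supply: 746.7 - 0.7Ps = -229 + 7.5Ps, so Ps = 9757/82.
Buyers pay Pb = 9757/82 − 31 = 7215/82; x' = -229 + 7.5·(9757/82) = 108799/164.
ΔCS = ½(26386/41 + 108799/164)(4770/41 − 7215/82) = 498347475/26896; ΔPS = ½(26386/41 + 108799/164)(9757/82 − 4770/41) = 46512431/26896.
Government spending = 31 × 108799/164 = 3372769/164.
Net change = 498347475/26896 + 46512431/26896 − 3372769/164 = -100905/328. The loss equals the DWL triangle ½·31·3255/164.

Net change in total surplus = -100905/328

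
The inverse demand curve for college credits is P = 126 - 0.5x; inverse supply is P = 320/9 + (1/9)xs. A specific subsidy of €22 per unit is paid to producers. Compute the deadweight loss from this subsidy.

Deadweight loss = €396

Pre-subsidy: 126 - 0.5x = 320/9 + (1/9)x gives x* = 148 and P* = 52.
With the subsidy, sellers receive Ps = Pb + 22 for each unit, where Pb is the price buyers pay.
On the curves, Pb = 126 - 0.5x and Ps = 320/9 + (1/9)x; the wedge Ps − Pb = 22 gives 320/9 + (1/9)x − (126 - 0.5x) = 22, so x' = 184.
Then Pb = 126 − 0.5·184 = 34 and Ps = 320/9 + (1/9)·184 = 56.
The subsidy expands output by 184 − 148 = 36 past the efficient level; on those units the gap between marginal cost and willingness to pay runs from 0 up to 22.
DWL = ½ × 22 × 36 = 396.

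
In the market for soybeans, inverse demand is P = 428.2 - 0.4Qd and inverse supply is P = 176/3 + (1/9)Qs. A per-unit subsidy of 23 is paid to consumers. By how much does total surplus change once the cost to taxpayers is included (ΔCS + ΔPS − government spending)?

Pre-subsidy: 428.2 - 0.4Q = 176/3 + (1/9)Q gives Q* = 723 and P* = 139.
With the rebate, buyers effectively pay Pb = Ps − 23, where Ps is the price sellers receive.
On the curves, Pb = 428.2 - 0.4Q and Ps = 176/3 + (1/9)Q; the wedge Ps − Pb = 23 gives 176/3 + (1/9)Q − (428.2 - 0.4Q) = 23, so Q' = 768.
Then Pb = 428.2 − 0.4·768 = 121 and Ps = 176/3 + (1/9)·768 = 144.
ΔCS = ½(723 + 768)(139 − 121) = 13419; ΔPS = ½(723 + 768)(144 − 139) = 3727.5.
Government spending = 23 × 768 = 17664.
Net change = 13419 + 3727.5 − 17664 = -517.5. The loss equals the DWL triangle ½·23·45.

Net change in total surplus = -517.5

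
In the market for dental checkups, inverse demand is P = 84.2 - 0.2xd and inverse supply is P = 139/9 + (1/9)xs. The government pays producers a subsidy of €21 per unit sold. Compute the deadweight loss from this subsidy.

Pre-subsidy: 84.2 - 0.2x = 139/9 + (1/9)x gives x* = 221 and P* = 40.
With the subsidy, sellers receive Ps = Pb + 21 for each unit, where Pb is the price buyers pay.
On the curves, Pb = 84.2 - 0.2x and Ps = 139/9 + (1/9)x; the wedge Ps − Pb = 21 gives 139/9 + (1/9)x − (84.2 - 0.2x) = 21, so x' = 288.5.
Then Pb = 84.2 − 0.2·288.5 = 26.5 and Ps = 139/9 + (1/9)·288.5 = 47.5.
The subsidy expands output by 288.5 − 221 = 67.5 past the efficient level; on those units the gap between marginal cost and willingness to pay runs from 0 up to 21.
DWL = ½ × 21 × 67.5 = 708.75.

Deadweight loss = €708.75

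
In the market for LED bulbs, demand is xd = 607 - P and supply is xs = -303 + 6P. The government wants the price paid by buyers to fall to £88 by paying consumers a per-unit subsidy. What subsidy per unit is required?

At a buyer price of 88, quantity demanded is 607 − 1·88 = 519.
Sellers supply 519 only when they receive Ps with -303 + 6·Ps = 519, i.e. Ps = 137.
s = Ps − Pb = 137 − 88 = 49.

Required subsidy s = £49 per unit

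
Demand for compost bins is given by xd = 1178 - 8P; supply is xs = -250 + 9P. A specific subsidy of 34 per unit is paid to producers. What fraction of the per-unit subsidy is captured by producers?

Pre-subsidy: 1178 - 8P = -250 + 9P gives P* = 84, x* = 506.
With the subsidy, sellers receive Ps = Pb + 34 for each unit, where Pb is the price buyers pay.
Supply in terms of Pb becomes xs = -250 + 9(Pb + 34) = 56 + 9Pb. Setting this equal to demand: 1178 - 8Pb = 56 + 9Pb, so Pb = 66.
Sellers receive Ps = 66 + 34 = 100; x' = 1178 − 8·66 = 650.
Buyers' price falls by P* − Pb = 84 − 66 = 18; sellers' price rises by Ps − P* = 100 − 84 = 16.
So producers capture 16/34 = 8/17 of each unit of subsidy.

Producer share = 8/17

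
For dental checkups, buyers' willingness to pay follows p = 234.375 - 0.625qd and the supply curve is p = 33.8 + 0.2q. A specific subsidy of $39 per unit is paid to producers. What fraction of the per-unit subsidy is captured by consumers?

Pre-subsidy: 234.375 - 0.625q = 33.8 + 0.2q gives q* = 8023/33 and p* = 2720/33.
With the subsidy, sellers receive ps = pb + 39 for each unit, where pb is the price buyers pay.
On the curves, pb = 234.375 - 0.625q and ps = 33.8 + 0.2q; the wedge ps − pb = 39 gives 33.8 + 0.2q − (234.375 - 0.625q) = 39, so q' = 9583/33.
Then pb = 234.375 − 0.625·(9583/33) = 1745/33 and ps = 33.8 + 0.2·(9583/33) = 3032/33.
Buyers' price falls by p* − pb = 2720/33 − 1745/33 = 325/11; sellers' price rises by ps − p* = 3032/33 − 2720/33 = 104/11.
So consumers capture (325/11)/39 = 25/33 of each unit of subsidy.

Consumer share = 25/33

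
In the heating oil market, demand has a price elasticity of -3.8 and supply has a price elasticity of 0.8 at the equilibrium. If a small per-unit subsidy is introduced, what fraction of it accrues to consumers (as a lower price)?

For a small subsidy around the equilibrium, the benefit split depends on the relative slopes, which at a point are proportional to the elasticities.
Buyer share = εs/(εs + |εd|) = 0.8/(0.8 + 3.8) = 4/23; seller share = |εd|/(εs + |εd|) = 19/23.

Consumer share = 4/23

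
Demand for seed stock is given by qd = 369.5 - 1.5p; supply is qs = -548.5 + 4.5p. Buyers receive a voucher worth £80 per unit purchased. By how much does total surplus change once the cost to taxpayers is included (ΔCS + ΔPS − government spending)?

Pre-subsidy: 369.5 - 1.5p = -548.5 + 4.5p gives p* = 153, q* = 140.
With the rebate, buyers effectively pay pb = ps − 80, where ps is the price sellers receive.
Demand in terms of ps becomes qd = 369.5 − 1.5(ps − 80) = 489.5 - 1.5ps. Setting this equal to supply: 489.5 - 1.5ps = -548.5 + 4.5ps, so ps = 173.
Buyers pay pb = 173 − 80 = 93; q' = -548.5 + 4.5·173 = 230.
ΔCS = ½(140 + 230)(153 − 93) = 11100; ΔPS = ½(140 + 230)(173 − 153) = 3700.
Government spending = 80 × 230 = 18400.
Net change = 11100 + 3700 − 18400 = -3600. The loss equals the DWL triangle ½·80·90.

Net change in total surplus = -£3600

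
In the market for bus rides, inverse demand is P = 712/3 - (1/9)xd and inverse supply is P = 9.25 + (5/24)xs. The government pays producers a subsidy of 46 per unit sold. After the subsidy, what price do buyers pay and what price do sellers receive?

Pre-subsidy: 712/3 - (1/9)x = 9.25 + (5/24)x gives x* = 714 and P* = 158.
With the subsidy, sellers receive Ps = Pb + 46 for each unit, where Pb is the price buyers pay.
On the curves, Pb = 712/3 - (1/9)x and Ps = 9.25 + (5/24)x; the wedge Ps − Pb = 46 gives 9.25 + (5/24)x − (712/3 - (1/9)x) = 46, so x' = 858.
Then Pb = 712/3 − (1/9)·858 = 142 and Ps = 9.25 + (5/24)·858 = 188.

Buyers pay 142; sellers receive 188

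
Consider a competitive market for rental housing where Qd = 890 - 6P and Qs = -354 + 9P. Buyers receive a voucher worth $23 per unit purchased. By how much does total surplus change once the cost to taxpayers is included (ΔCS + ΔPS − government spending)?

Net change in total surplus = -$952.2

Pre-subsidy: 890 - 6P = -354 + 9P gives P* = 1244/15, Q* = 392.4.
With the rebate, buyers effectively pay Pb = Ps − 23, where Ps is the price sellers receive.
Demand in terms of Ps becomes Qd = 890 − 6(Ps − 23) = 1028 - 6Ps. Setting this equal to supply: 1028 - 6Ps = -354 + 9Ps, so Ps = 1382/15.
Buyers pay Pb = 1382/15 − 23 = 1037/15; Q' = -354 + 9·(1382/15) = 475.2.
ΔCS = ½(392.4 + 475.2)(1244/15 − 1037/15) = 5986.44; ΔPS = ½(392.4 + 475.2)(1382/15 − 1244/15) = 3990.96.
Government spending = 23 × 475.2 = 10929.6.
Net change = 5986.44 + 3990.96 − 10929.6 = -952.2. The loss equals the DWL triangle ½·23·82.8.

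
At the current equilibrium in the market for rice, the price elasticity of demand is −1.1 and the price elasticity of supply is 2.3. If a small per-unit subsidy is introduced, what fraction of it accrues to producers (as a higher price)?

Producer share = 11/34

For a small subsidy around the equilibrium, the benefit split depends on the relative slopes, which at a point are proportional to the elasticities.
Buyer share = εs/(εs + |εd|) = 2.3/(2.3 + 1.1) = 23/34; seller share = |εd|/(εs + |εd|) = 11/34.
So producers capture 11/34 of the subsidy.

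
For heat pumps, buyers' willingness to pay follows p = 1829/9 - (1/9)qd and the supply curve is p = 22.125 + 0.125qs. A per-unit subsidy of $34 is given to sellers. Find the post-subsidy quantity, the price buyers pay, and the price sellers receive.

q' = 911; buyers pay $102; sellers receive $136

Pre-subsidy: 1829/9 - (1/9)q = 22.125 + 0.125q gives q* = 767 and p* = 118.
With the subsidy, sellers receive ps = pb + 34 for each unit, where pb is the price buyers pay.
On the curves, pb = 1829/9 - (1/9)q and ps = 22.125 + 0.125q; the wedge ps − pb = 34 gives 22.125 + 0.125q − (1829/9 - (1/9)q) = 34, so q' = 911.
Then pb = 1829/9 − (1/9)·911 = 102 and ps = 22.125 + 0.125·911 = 136.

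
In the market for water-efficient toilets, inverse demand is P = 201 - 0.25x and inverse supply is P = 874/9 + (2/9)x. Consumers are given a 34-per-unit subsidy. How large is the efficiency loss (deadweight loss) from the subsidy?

Pre-subsidy: 201 - 0.25x = 874/9 + (2/9)x gives x* = 220 and P* = 146.
With the rebate, buyers effectively pay Pb = Ps − 34, where Ps is the price sellers receive.
On the curves, Pb = 201 - 0.25x and Ps = 874/9 + (2/9)x; the wedge Ps − Pb = 34 gives 874/9 + (2/9)x − (201 - 0.25x) = 34, so x' = 292.
Then Pb = 201 − 0.25·292 = 128 and Ps = 874/9 + (2/9)·292 = 162.
The subsidy expands output by 292 − 220 = 72 past the efficient level; on those units the gap between marginal cost and willingness to pay runs from 0 up to 34.
DWL = ½ × 34 × 72 = 1224.

Deadweight loss = 1224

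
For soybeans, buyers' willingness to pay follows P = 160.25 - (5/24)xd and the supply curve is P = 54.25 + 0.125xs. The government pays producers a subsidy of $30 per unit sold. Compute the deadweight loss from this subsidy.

Deadweight loss = $1350

Pre-subsidy: 160.25 - (5/24)x = 54.25 + 0.125x gives x* = 318 and P* = 94.
With the subsidy, sellers receive Ps = Pb + 30 for each unit, where Pb is the price buyers pay.
On the curves, Pb = 160.25 - (5/24)x and Ps = 54.25 + 0.125x; the wedge Ps − Pb = 30 gives 54.25 + 0.125x − (160.25 - (5/24)x) = 30, so x' = 408.
Then Pb = 160.25 − (5/24)·408 = 75.25 and Ps = 54.25 + 0.125·408 = 105.25.
The subsidy expands output by 408 − 318 = 90 past the efficient level; on those units the gap between marginal cost and willingness to pay runs from 0 up to 30.
DWL = ½ × 30 × 90 = 1350.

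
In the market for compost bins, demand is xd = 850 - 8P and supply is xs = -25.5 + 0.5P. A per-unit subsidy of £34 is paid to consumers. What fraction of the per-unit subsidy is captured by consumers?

Pre-subsidy: 850 - 8P = -25.5 + 0.5P gives P* = 103, x* = 26.
With the rebate, buyers effectively pay Pb = Ps − 34, where Ps is the price sellers receive.
Demand in terms of Ps becomes xd = 850 − 8(Ps − 34) = 1122 - 8Ps. Setting this equal to supply: 1122 - 8Ps = -25.5 + 0.5Ps, so Ps = 135.
Buyers pay Pb = 135 − 34 = 101; x' = -25.5 + 0.5·135 = 42.
Buyers' price falls by P* − Pb = 103 − 101 = 2; sellers' price rises by Ps − P* = 135 − 103 = 32.
So consumers capture 2/34 = 1/17 of each unit of subsidy.

Consumer share = 1/17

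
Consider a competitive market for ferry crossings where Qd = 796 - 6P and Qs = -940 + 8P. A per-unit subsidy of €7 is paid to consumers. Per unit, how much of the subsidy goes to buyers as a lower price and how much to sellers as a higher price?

Pre-subsidy: 796 - 6P = -940 + 8P gives P* = 124, Q* = 52.
With the rebate, buyers effectively pay Pb = Ps − 7, where Ps is the price sellers receive.
Demand in terms of Ps becomes Qd = 796 − 6(Ps − 7) = 838 - 6Ps. Setting this equal to supply: 838 - 6Ps = -940 + 8Ps, so Ps = 127.
Buyers pay Pb = 127 − 7 = 120; Q' = -940 + 8·127 = 76.
Buyers' price falls by P* − Pb = 124 − 120 = 4; sellers' price rises by Ps − P* = 127 − 124 = 3.

Buyers gain €4 per unit; sellers gain €3 per unit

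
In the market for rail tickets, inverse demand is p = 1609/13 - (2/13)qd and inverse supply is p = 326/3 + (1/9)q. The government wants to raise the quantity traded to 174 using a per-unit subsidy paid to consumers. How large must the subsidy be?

At q = 174, from the demand curve buyers pay pb = 1609/13 − (2/13)·174 = 97; from the supply curve sellers need ps = 326/3 + (1/9)·174 = 128.
The subsidy must fill the gap: s = ps − pb = 128 − 97 = 31.

Required subsidy s = 31 per unit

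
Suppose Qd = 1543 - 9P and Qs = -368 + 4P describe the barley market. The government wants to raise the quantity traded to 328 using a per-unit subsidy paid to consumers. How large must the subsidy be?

Required subsidy s = 39 per unit

At Q = 328, invert demand for the buyer price: Pb = (1543 − 328)/9 = 135; invert supply for the seller price: Ps = (328 − (-368))/4 = 174.
The subsidy must fill the gap: s = Ps − Pb = 174 − 135 = 39.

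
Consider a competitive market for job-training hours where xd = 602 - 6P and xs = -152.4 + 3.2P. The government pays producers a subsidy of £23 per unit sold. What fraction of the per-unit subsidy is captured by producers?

Pre-subsidy: 602 - 6P = -152.4 + 3.2P gives P* = 82, x* = 110.
With the subsidy, sellers receive Ps = Pb + 23 for each unit, where Pb is the price buyers pay.
Supply in terms of Pb becomes xs = -152.4 + 3.2(Pb + 23) = -78.8 + 3.2Pb. Setting this equal to demand: 602 - 6Pb = -78.8 + 3.2Pb, so Pb = 74.
Sellers receive Ps = 74 + 23 = 97; x' = 602 − 6·74 = 158.
Buyers' price falls by P* − Pb = 82 − 74 = 8; sellers' price rises by Ps − P* = 97 − 82 = 15.
So producers capture 15/23 = 15/23 of each unit of subsidy.

Producer share = 15/23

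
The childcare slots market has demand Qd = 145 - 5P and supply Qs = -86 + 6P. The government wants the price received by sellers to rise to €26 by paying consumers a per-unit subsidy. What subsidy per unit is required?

At a seller price of 26, quantity supplied is -86 + 6·26 = 70.
Buyers absorb 70 only when they pay Pb with 145 − 5·Pb = 70, i.e. Pb = 15.
s = Ps − Pb = 26 − 15 = 11.

Required subsidy s = €11 per unit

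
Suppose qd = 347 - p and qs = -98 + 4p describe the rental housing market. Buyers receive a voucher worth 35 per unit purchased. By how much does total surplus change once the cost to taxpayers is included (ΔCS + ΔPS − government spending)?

Net change in total surplus = -490

Pre-subsidy: 347 - p = -98 + 4p gives p* = 89, q* = 258.
With the rebate, buyers effectively pay pb = ps − 35, where ps is the price sellers receive.
Demand in terms of ps becomes qd = 347 − 1(ps − 35) = 382 - ps. Setting this equal to supply: 382 - ps = -98 + 4ps, so ps = 96.
Buyers pay pb = 96 − 35 = 61; q' = -98 + 4·96 = 286.
ΔCS = ½(258 + 286)(89 − 61) = 7616; ΔPS = ½(258 + 286)(96 − 89) = 1904.
Government spending = 35 × 286 = 10010.
Net change = 7616 + 1904 − 10010 = -490. The loss equals the DWL triangle ½·35·28.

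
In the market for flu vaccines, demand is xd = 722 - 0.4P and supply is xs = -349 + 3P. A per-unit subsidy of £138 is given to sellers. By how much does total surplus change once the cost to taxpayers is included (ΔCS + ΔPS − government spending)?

Pre-subsidy: 722 - 0.4P = -349 + 3P gives P* = 315, x* = 596.
With the subsidy, sellers receive Ps = Pb + 138 for each unit, where Pb is the price buyers pay.
Supply in terms of Pb becomes xs = -349 + 3(Pb + 138) = 65 + 3Pb. Setting this equal to demand: 722 - 0.4Pb = 65 + 3Pb, so Pb = 3285/17.
Sellers receive Ps = 3285/17 + 138 = 5631/17; x' = 722 − 0.4·(3285/17) = 10960/17.
ΔCS = ½(596 + 10960/17)(315 − 3285/17) = 21830220/289; ΔPS = ½(596 + 10960/17)(5631/17 − 315) = 2910696/289.
Government spending = 138 × 10960/17 = 1512480/17.
Net change = 21830220/289 + 2910696/289 − 1512480/17 = -57132/17. The loss equals the DWL triangle ½·138·828/17.

Net change in total surplus = -57132/17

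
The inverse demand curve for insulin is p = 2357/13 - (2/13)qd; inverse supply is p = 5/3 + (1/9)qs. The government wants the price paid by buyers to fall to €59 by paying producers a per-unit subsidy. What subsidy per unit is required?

At a buyer price of 59, quantity demanded is 1178.5 − 6.5·59 = 795.
Sellers supply 795 only when they receive ps = 5/3 + (1/9)·795 = 90.
s = ps − pb = 90 − 59 = 31.

Required subsidy s = €31 per unit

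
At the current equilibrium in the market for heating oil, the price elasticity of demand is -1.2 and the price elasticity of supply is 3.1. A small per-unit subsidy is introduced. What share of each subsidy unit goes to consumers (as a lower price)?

For a small subsidy around the equilibrium, the benefit split depends on the relative slopes, which at a point are proportional to the elasticities.
Buyer share = εs/(εs + |εd|) = 3.1/(3.1 + 1.2) = 31/43; seller share = |εd|/(εs + |εd|) = 12/43.

Consumer share = 31/43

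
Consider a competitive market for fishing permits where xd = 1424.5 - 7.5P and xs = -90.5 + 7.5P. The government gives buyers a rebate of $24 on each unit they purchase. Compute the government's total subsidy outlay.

Government cost = $18168

Pre-subsidy: 1424.5 - 7.5P = -90.5 + 7.5P gives P* = 101, x* = 667.
With the rebate, buyers effectively pay Pb = Ps − 24, where Ps is the price sellers receive.
Demand in terms of Ps becomes xd = 1424.5 − 7.5(Ps − 24) = 1604.5 - 7.5Ps. Setting this equal to supply: 1604.5 - 7.5Ps = -90.5 + 7.5Ps, so Ps = 113.
Buyers pay Pb = 113 − 24 = 89; x' = -90.5 + 7.5·113 = 757.
Government outlay = subsidy × quantity = 24 × 757 = 18168.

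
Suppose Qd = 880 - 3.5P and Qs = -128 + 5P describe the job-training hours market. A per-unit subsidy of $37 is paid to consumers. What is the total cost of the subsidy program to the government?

Government cost = 340363/17

Pre-subsidy: 880 - 3.5P = -128 + 5P gives P* = 2016/17, Q* = 7904/17.
With the rebate, buyers effectively pay Pb = Ps − 37, where Ps is the price sellers receive.
Demand in terms of Ps becomes Qd = 880 − 3.5(Ps − 37) = 1009.5 - 3.5Ps. Setting this equal to supply: 1009.5 - 3.5Ps = -128 + 5Ps, so Ps = 2275/17.
Buyers pay Pb = 2275/17 − 37 = 1646/17; Q' = -128 + 5·(2275/17) = 9199/17.
Government outlay = subsidy × quantity = 37 × 9199/17 = 340363/17.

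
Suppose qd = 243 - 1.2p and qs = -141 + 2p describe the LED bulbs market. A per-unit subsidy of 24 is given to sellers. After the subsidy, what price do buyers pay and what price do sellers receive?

Pre-subsidy: 243 - 1.2p = -141 + 2p gives p* = 120, q* = 99.
With the subsidy, sellers receive ps = pb + 24 for each unit, where pb is the price buyers pay.
Supply in terms of pb becomes qs = -141 + 2(pb + 24) = -93 + 2pb. Setting this equal to demand: 243 - 1.2pb = -93 + 2pb, so pb = 105.
Sellers receive ps = 105 + 24 = 129; q' = 243 − 1.2·105 = 117.

Buyers pay 105; sellers receive 129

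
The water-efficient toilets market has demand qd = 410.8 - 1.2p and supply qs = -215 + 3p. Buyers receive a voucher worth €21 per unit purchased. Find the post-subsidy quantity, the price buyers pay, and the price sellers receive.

Pre-subsidy: 410.8 - 1.2p = -215 + 3p gives p* = 149, q* = 232.
With the rebate, buyers effectively pay pb = ps − 21, where ps is the price sellers receive.
Demand in terms of ps becomes qd = 410.8 − 1.2(ps − 21) = 436 - 1.2ps. Setting this equal to supply: 436 - 1.2ps = -215 + 3ps, so ps = 155.
Buyers pay pb = 155 − 21 = 134; q' = -215 + 3·155 = 250.

q' = 250; buyers pay €134; sellers receive €155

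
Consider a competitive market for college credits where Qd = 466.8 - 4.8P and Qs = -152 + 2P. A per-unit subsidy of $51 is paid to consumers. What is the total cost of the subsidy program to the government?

Government cost = $5202

Pre-subsidy: 466.8 - 4.8P = -152 + 2P gives P* = 91, Q* = 30.
With the rebate, buyers effectively pay Pb = Ps − 51, where Ps is the price sellers receive.
Demand in terms of Ps becomes Qd = 466.8 − 4.8(Ps − 51) = 711.6 - 4.8Ps. Setting this equal to supply: 711.6 - 4.8Ps = -152 + 2Ps, so Ps = 127.
Buyers pay Pb = 127 − 51 = 76; Q' = -152 + 2·127 = 102.
Government outlay = subsidy × quantity = 51 × 102 = 5202.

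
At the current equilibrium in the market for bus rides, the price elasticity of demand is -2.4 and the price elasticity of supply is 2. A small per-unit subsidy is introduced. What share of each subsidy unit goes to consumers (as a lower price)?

For a small subsidy around the equilibrium, the benefit split depends on the relative slopes, which at a point are proportional to the elasticities.
Buyer share = εs/(εs + |εd|) = 2/(2 + 2.4) = 5/11; seller share = |εd|/(εs + |εd|) = 6/11.

Consumer share = 5/11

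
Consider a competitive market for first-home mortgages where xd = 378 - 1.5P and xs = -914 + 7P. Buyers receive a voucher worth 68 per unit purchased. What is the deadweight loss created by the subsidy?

Pre-subsidy: 378 - 1.5P = -914 + 7P gives P* = 152, x* = 150.
With the rebate, buyers effectively pay Pb = Ps − 68, where Ps is the price sellers receive.
Demand in terms of Ps becomes xd = 378 − 1.5(Ps − 68) = 480 - 1.5Ps. Setting this equal to supply: 480 - 1.5Ps = -914 + 7Ps, so Ps = 164.
Buyers pay Pb = 164 − 68 = 96; x' = -914 + 7·164 = 234.
The subsidy expands output by 234 − 150 = 84 past the efficient level; on those units the gap between marginal cost and willingness to pay runs from 0 up to 68.
DWL = ½ × 68 × 84 = 2856.

Deadweight loss = 2856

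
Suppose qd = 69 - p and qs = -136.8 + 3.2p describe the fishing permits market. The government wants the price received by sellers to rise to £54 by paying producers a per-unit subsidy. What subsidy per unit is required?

Required subsidy s = £21 per unit

At a seller price of 54, quantity supplied is -136.8 + 3.2·54 = 36.
Buyers absorb 36 only when they pay pb with 69 − 1·pb = 36, i.e. pb = 33.
s = ps − pb = 54 − 33 = 21.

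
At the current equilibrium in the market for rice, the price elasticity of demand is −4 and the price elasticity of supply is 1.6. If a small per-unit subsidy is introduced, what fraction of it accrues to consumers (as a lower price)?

Consumer share = 2/7

For a small subsidy around the equilibrium, the benefit split depends on the relative slopes, which at a point are proportional to the elasticities.
Buyer share = εs/(εs + |εd|) = 1.6/(1.6 + 4) = 2/7; seller share = |εd|/(εs + |εd|) = 5/7.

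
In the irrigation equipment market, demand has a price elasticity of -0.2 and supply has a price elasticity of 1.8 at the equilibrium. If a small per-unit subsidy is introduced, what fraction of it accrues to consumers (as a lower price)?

For a small subsidy around the equilibrium, the benefit split depends on the relative slopes, which at a point are proportional to the elasticities.
Buyer share = εs/(εs + |εd|) = 1.8/(1.8 + 0.2) = 0.9; seller share = |εd|/(εs + |εd|) = 0.1.

Consumer share = 0.9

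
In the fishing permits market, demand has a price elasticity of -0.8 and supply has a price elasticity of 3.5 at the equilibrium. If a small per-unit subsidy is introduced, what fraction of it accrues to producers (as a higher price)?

For a small subsidy around the equilibrium, the benefit split depends on the relative slopes, which at a point are proportional to the elasticities.
Buyer share = εs/(εs + |εd|) = 3.5/(3.5 + 0.8) = 35/43; seller share = |εd|/(εs + |εd|) = 8/43.
So producers capture 8/43 of the subsidy.

Producer share = 8/43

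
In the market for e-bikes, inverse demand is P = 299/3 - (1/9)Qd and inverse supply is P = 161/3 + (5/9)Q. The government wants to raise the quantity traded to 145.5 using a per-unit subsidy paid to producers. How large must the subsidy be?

Required subsidy s = 51 per unit

At Q = 145.5, from the demand curve buyers pay Pb = 299/3 − (1/9)·145.5 = 83.5; from the supply curve sellers need Ps = 161/3 + (5/9)·145.5 = 134.5.
The subsidy must fill the gap: s = Ps − Pb = 134.5 − 83.5 = 51.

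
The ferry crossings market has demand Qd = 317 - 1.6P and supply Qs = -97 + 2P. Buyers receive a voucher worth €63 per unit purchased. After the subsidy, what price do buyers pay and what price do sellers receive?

Pre-subsidy: 317 - 1.6P = -97 + 2P gives P* = 115, Q* = 133.
With the rebate, buyers effectively pay Pb = Ps − 63, where Ps is the price sellers receive.
Demand in terms of Ps becomes Qd = 317 − 1.6(Ps − 63) = 417.8 - 1.6Ps. Setting this equal to supply: 417.8 - 1.6Ps = -97 + 2Ps, so Ps = 143.
Buyers pay Pb = 143 − 63 = 80; Q' = -97 + 2·143 = 189.

Buyers pay €80; sellers receive €143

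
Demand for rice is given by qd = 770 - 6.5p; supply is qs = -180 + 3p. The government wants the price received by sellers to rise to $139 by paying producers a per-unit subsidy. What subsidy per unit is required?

At a seller price of 139, quantity supplied is -180 + 3·139 = 237.
Buyers absorb 237 only when they pay pb with 770 − 6.5·pb = 237, i.e. pb = 82.
s = ps − pb = 139 − 82 = 57.

Required subsidy s = $57 per unit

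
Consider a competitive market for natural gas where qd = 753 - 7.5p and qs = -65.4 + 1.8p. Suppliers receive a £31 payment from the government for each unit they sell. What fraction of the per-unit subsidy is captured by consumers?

Pre-subsidy: 753 - 7.5p = -65.4 + 1.8p gives p* = 88, q* = 93.
With the subsidy, sellers receive ps = pb + 31 for each unit, where pb is the price buyers pay.
Supply in terms of pb becomes qs = -65.4 + 1.8(pb + 31) = -9.6 + 1.8pb. Setting this equal to demand: 753 - 7.5pb = -9.6 + 1.8pb, so pb = 82.
Sellers receive ps = 82 + 31 = 113; q' = 753 − 7.5·82 = 138.
Buyers' price falls by p* − pb = 88 − 82 = 6; sellers' price rises by ps − p* = 113 − 88 = 25.
So consumers capture 6/31 = 6/31 of each unit of subsidy.

Consumer share = 6/31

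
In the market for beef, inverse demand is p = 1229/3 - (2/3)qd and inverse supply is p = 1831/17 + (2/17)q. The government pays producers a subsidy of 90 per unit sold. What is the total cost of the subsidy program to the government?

Pre-subsidy: 1229/3 - (2/3)q = 1831/17 + (2/17)q gives q* = 385 and p* = 153.
With the subsidy, sellers receive ps = pb + 90 for each unit, where pb is the price buyers pay.
On the curves, pb = 1229/3 - (2/3)q and ps = 1831/17 + (2/17)q; the wedge ps − pb = 90 gives 1831/17 + (2/17)q − (1229/3 - (2/3)q) = 90, so q' = 499.75.
Then pb = 1229/3 − (2/3)·499.75 = 76.5 and ps = 1831/17 + (2/17)·499.75 = 166.5.
Government outlay = subsidy × quantity = 90 × 499.75 = 44977.5.

Government cost = 44977.5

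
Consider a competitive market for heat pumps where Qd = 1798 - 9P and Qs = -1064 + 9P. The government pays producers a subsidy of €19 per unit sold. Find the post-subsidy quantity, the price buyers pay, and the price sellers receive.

Pre-subsidy: 1798 - 9P = -1064 + 9P gives P* = 159, Q* = 367.
With the subsidy, sellers receive Ps = Pb + 19 for each unit, where Pb is the price buyers pay.
Supply in terms of Pb becomes Qs = -1064 + 9(Pb + 19) = -893 + 9Pb. Setting this equal to demand: 1798 - 9Pb = -893 + 9Pb, so Pb = 149.5.
Sellers receive Ps = 149.5 + 19 = 168.5; Q' = 1798 − 9·149.5 = 452.5.

Q' = 452.5; buyers pay €149.5; sellers receive €168.5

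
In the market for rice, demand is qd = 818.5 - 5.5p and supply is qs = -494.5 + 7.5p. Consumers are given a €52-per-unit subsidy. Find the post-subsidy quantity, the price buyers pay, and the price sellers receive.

q' = 428; buyers pay €71; sellers receive €123

Pre-subsidy: 818.5 - 5.5p = -494.5 + 7.5p gives p* = 101, q* = 263.
With the rebate, buyers effectively pay pb = ps − 52, where ps is the price sellers receive.
Demand in terms of ps becomes qd = 818.5 − 5.5(ps − 52) = 1104.5 - 5.5ps. Setting this equal to supply: 1104.5 - 5.5ps = -494.5 + 7.5ps, so ps = 123.
Buyers pay pb = 123 − 52 = 71; q' = -494.5 + 7.5·123 = 428.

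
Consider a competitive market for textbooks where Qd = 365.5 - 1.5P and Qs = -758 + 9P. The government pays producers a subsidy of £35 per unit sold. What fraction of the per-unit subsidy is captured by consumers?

Consumer share = 6/7

Pre-subsidy: 365.5 - 1.5P = -758 + 9P gives P* = 107, Q* = 205.
With the subsidy, sellers receive Ps = Pb + 35 for each unit, where Pb is the price buyers pay.
Supply in terms of Pb becomes Qs = -758 + 9(Pb + 35) = -443 + 9Pb. Setting this equal to demand: 365.5 - 1.5Pb = -443 + 9Pb, so Pb = 77.
Sellers receive Ps = 77 + 35 = 112; Q' = 365.5 − 1.5·77 = 250.
Buyers' price falls by P* − Pb = 107 − 77 = 30; sellers' price rises by Ps − P* = 112 − 107 = 5.
So consumers capture 30/35 = 6/7 of each unit of subsidy.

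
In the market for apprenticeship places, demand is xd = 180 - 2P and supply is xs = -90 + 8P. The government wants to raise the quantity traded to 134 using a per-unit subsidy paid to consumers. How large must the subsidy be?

At x = 134, invert demand for the buyer price: Pb = (180 − 134)/2 = 23; invert supply for the seller price: Ps = (134 − (-90))/8 = 28.
The subsidy must fill the gap: s = Ps − Pb = 28 − 23 = 5.

Required subsidy s = 5 per unit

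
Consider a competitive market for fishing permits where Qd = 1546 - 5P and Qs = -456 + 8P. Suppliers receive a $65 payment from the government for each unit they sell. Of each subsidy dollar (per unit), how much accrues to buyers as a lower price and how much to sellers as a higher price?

Buyers gain $40 per unit; sellers gain $25 per unit

Pre-subsidy: 1546 - 5P = -456 + 8P gives P* = 154, Q* = 776.
With the subsidy, sellers receive Ps = Pb + 65 for each unit, where Pb is the price buyers pay.
Supply in terms of Pb becomes Qs = -456 + 8(Pb + 65) = 64 + 8Pb. Setting this equal to demand: 1546 - 5Pb = 64 + 8Pb, so Pb = 114.
Sellers receive Ps = 114 + 65 = 179; Q' = 1546 − 5·114 = 976.
Buyers' price falls by P* − Pb = 154 − 114 = 40; sellers' price rises by Ps − P* = 179 − 154 = 25.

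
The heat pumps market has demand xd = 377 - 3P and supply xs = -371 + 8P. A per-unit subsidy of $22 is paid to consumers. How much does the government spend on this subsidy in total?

Pre-subsidy: 377 - 3P = -371 + 8P gives P* = 68, x* = 173.
With the rebate, buyers effectively pay Pb = Ps − 22, where Ps is the price sellers receive.
Demand in terms of Ps becomes xd = 377 − 3(Ps − 22) = 443 - 3Ps. Setting this equal to supply: 443 - 3Ps = -371 + 8Ps, so Ps = 74.
Buyers pay Pb = 74 − 22 = 52; x' = -371 + 8·74 = 221.
Government outlay = subsidy × quantity = 22 × 221 = 4862.

Government cost = $4862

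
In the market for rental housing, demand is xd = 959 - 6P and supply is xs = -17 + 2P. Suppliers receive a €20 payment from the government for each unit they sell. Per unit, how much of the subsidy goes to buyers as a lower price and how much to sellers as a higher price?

Pre-subsidy: 959 - 6P = -17 + 2P gives P* = 122, x* = 227.
With the subsidy, sellers receive Ps = Pb + 20 for each unit, where Pb is the price buyers pay.
Supply in terms of Pb becomes xs = -17 + 2(Pb + 20) = 23 + 2Pb. Setting this equal to demand: 959 - 6Pb = 23 + 2Pb, so Pb = 117.
Sellers receive Ps = 117 + 20 = 137; x' = 959 − 6·117 = 257.
Buyers' price falls by P* − Pb = 122 − 117 = 5; sellers' price rises by Ps − P* = 137 − 122 = 15.

Buyers gain €5 per unit; sellers gain €15 per unit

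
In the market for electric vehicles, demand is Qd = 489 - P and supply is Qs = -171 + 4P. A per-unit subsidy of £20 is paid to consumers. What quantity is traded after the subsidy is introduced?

Pre-subsidy: 489 - P = -171 + 4P gives P* = 132, Q* = 357.
With the rebate, buyers effectively pay Pb = Ps − 20, where Ps is the price sellers receive.
Demand in terms of Ps becomes Qd = 489 − 1(Ps − 20) = 509 - Ps. Setting this equal to supply: 509 - Ps = -171 + 4Ps, so Ps = 136.
Buyers pay Pb = 136 − 20 = 116; Q' = -171 + 4·136 = 373.

Q' = 373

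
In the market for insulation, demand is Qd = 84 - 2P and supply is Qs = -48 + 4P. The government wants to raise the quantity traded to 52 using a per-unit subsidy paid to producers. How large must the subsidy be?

At Q = 52, invert demand for the buyer price: Pb = (84 − 52)/2 = 16; invert supply for the seller price: Ps = (52 − (-48))/4 = 25.
The subsidy must fill the gap: s = Ps − Pb = 25 − 16 = 9.

Required subsidy s = 9 per unit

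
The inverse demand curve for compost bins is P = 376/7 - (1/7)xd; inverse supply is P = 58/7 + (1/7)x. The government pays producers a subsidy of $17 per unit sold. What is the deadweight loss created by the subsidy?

Pre-subsidy: 376/7 - (1/7)x = 58/7 + (1/7)x gives x* = 159 and P* = 31.
With the subsidy, sellers receive Ps = Pb + 17 for each unit, where Pb is the price buyers pay.
On the curves, Pb = 376/7 - (1/7)x and Ps = 58/7 + (1/7)x; the wedge Ps − Pb = 17 gives 58/7 + (1/7)x − (376/7 - (1/7)x) = 17, so x' = 218.5.
Then Pb = 376/7 − (1/7)·218.5 = 22.5 and Ps = 58/7 + (1/7)·218.5 = 39.5.
The subsidy expands output by 218.5 − 159 = 59.5 past the efficient level; on those units the gap between marginal cost and willingness to pay runs from 0 up to 17.
DWL = ½ × 17 × 59.5 = 505.75.

Deadweight loss = $505.75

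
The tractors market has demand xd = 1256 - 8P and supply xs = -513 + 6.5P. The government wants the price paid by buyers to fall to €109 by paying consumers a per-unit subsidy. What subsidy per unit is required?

At a buyer price of 109, quantity demanded is 1256 − 8·109 = 384.
Sellers supply 384 only when they receive Ps with -513 + 6.5·Ps = 384, i.e. Ps = 138.
s = Ps − Pb = 138 − 109 = 29.

Required subsidy s = €29 per unit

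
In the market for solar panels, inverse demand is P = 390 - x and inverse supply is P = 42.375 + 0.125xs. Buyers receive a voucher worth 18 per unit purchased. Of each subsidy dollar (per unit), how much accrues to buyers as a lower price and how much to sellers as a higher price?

Buyers gain 16 per unit; sellers gain 2 per unit

Pre-subsidy: 390 - x = 42.375 + 0.125x gives x* = 309 and P* = 81.
With the rebate, buyers effectively pay Pb = Ps − 18, where Ps is the price sellers receive.
On the curves, Pb = 390 - x and Ps = 42.375 + 0.125x; the wedge Ps − Pb = 18 gives 42.375 + 0.125x − (390 - x) = 18, so x' = 325.
Then Pb = 390 − 1·325 = 65 and Ps = 42.375 + 0.125·325 = 83.
Buyers' price falls by P* − Pb = 81 − 65 = 16; sellers' price rises by Ps − P* = 83 − 81 = 2.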